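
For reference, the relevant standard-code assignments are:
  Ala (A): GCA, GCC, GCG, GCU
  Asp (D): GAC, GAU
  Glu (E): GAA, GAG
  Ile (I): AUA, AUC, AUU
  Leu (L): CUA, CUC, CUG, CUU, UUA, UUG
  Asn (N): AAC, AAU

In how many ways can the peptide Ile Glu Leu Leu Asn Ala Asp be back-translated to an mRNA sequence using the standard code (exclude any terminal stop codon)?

3456

Ile: 3 codons.
Glu: 2 codons.
Leu: 6 codons.
Leu: 6 codons.
Asn: 2 codons.
Ala: 4 codons.
Asp: 2 codons.
3 × 2 × 6 × 6 × 2 × 4 × 2 = 3456.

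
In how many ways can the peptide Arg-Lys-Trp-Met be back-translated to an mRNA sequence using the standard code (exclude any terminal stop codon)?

12

Arg: 6 codons.
Lys: 2 codons.
Trp: 1 codon.
Met: 1 codon.
6 × 2 × 1 × 1 = 12.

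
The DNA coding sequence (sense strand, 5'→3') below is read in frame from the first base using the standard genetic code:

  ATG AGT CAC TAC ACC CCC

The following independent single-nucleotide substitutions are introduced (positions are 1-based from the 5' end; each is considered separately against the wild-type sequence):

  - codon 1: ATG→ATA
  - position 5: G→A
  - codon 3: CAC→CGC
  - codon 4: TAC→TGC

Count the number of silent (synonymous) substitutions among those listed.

0

Codon 1: ATG (Met) → ATA (Ile) — missense.
Codon 2: AGT (Ser) → AAT (Asn) — missense.
Codon 3: CAC (His) → CGC (Arg) — missense.
Codon 4: TAC (Tyr) → TGC (Cys) — missense.
Synonymous: 0 of 4.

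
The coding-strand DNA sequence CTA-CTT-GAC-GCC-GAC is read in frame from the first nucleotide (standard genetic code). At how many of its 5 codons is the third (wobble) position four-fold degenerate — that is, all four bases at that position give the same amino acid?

Codon 1 CTA (Leu): third position 4-fold.
Codon 2 CTT (Leu): third position 4-fold.
Codon 3 GAC (Asp): third position 2-fold.
Codon 4 GCC (Ala): third position 4-fold.
Codon 5 GAC (Asp): third position 2-fold.
Four-fold degenerate third positions: 3.

3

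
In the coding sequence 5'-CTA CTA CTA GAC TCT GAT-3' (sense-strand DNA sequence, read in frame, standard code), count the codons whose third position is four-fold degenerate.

4

Codon 1 CTA (Leu): third position 4-fold.
Codon 2 CTA (Leu): third position 4-fold.
Codon 3 CTA (Leu): third position 4-fold.
Codon 4 GAC (Asp): third position 2-fold.
Codon 5 TCT (Ser): third position 4-fold.
Codon 6 GAT (Asp): third position 2-fold.
Four-fold degenerate third positions: 4.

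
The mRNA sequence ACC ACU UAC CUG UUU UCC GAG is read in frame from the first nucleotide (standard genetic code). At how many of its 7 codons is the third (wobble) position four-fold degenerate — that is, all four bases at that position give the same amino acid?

4

Codon 1 ACC (Thr): third position 4-fold.
Codon 2 ACU (Thr): third position 4-fold.
Codon 3 UAC (Tyr): third position 2-fold.
Codon 4 CUG (Leu): third position 4-fold.
Codon 5 UUU (Phe): third position 2-fold.
Codon 6 UCC (Ser): third position 4-fold.
Codon 7 GAG (Glu): third position 2-fold.
Four-fold degenerate third positions: 4.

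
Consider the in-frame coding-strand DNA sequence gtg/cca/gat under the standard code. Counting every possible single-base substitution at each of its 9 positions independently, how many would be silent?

7

Codon 1 (GTG, Val): 3 synonymous substitutions.
Codon 2 (CCA, Pro): 3 synonymous substitutions.
Codon 3 (GAT, Asp): 1 synonymous substitution.
Total: 3 + 3 + 1 = 7.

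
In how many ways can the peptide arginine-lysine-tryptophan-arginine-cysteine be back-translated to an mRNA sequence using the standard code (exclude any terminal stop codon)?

144

Arg: 6 codons.
Lys: 2 codons.
Trp: 1 codon.
Arg: 6 codons.
Cys: 2 codons.
6 × 2 × 1 × 6 × 2 = 144.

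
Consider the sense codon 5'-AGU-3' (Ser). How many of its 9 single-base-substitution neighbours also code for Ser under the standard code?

1

Position 1: none → 0 synonymous.
Position 2: none → 0 synonymous.
Position 3: AGC → 1 synonymous.
Total: 0 + 0 + 1 = 1.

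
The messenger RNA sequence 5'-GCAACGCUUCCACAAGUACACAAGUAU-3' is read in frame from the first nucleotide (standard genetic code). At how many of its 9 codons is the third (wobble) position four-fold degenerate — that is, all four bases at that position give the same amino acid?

Codon 1 GCA (Ala): third position 4-fold.
Codon 2 ACG (Thr): third position 4-fold.
Codon 3 CUU (Leu): third position 4-fold.
Codon 4 CCA (Pro): third position 4-fold.
Codon 5 CAA (Gln): third position 2-fold.
Codon 6 GUA (Val): third position 4-fold.
Codon 7 CAC (His): third position 2-fold.
Codon 8 AAG (Lys): third position 2-fold.
Codon 9 UAU (Tyr): third position 2-fold.
Four-fold degenerate third positions: 5.

5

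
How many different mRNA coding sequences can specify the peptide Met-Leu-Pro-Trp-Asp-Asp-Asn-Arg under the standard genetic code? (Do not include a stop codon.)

Met: 1 codon.
Leu: 6 codons.
Pro: 4 codons.
Trp: 1 codon.
Asp: 2 codons.
Asp: 2 codons.
Asn: 2 codons.
Arg: 6 codons.
1 × 6 × 4 × 1 × 2 × 2 × 2 × 6 = 1152.

1152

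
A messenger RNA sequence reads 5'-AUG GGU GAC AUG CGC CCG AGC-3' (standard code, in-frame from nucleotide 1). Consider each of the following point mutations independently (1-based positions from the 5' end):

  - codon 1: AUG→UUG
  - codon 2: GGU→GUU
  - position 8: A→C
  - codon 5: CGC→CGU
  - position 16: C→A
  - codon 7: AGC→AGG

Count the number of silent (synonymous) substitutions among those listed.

1

Codon 1: AUG (Met) → UUG (Leu) — missense.
Codon 2: GGU (Gly) → GUU (Val) — missense.
Codon 3: GAC (Asp) → GCC (Ala) — missense.
Codon 5: CGC (Arg) → CGU (Arg) — synonymous.
Codon 6: CCG (Pro) → ACG (Thr) — missense.
Codon 7: AGC (Ser) → AGG (Arg) — missense.
Synonymous: 1 of 6.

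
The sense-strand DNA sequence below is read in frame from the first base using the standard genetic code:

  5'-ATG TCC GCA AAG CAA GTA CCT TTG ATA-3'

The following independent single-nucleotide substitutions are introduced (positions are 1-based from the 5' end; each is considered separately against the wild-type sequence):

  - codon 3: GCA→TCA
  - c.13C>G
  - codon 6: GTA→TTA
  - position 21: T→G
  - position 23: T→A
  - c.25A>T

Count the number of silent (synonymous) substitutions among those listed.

Codon 3: GCA (Ala) → TCA (Ser) — missense.
Codon 5: CAA (Gln) → GAA (Glu) — missense.
Codon 6: GTA (Val) → TTA (Leu) — missense.
Codon 7: CCT (Pro) → CCG (Pro) — synonymous.
Codon 8: TTG (Leu) → TAG (Stop) — nonsense.
Codon 9: ATA (Ile) → TTA (Leu) — missense.
Synonymous: 1 of 6.

1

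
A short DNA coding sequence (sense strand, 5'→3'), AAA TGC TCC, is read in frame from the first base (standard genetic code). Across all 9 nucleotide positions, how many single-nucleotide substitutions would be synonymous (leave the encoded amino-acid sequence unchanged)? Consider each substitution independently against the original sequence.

Codon 1 (AAA, Lys): 1 synonymous substitution.
Codon 2 (TGC, Cys): 1 synonymous substitution.
Codon 3 (TCC, Ser): 3 synonymous substitutions.
Total: 1 + 1 + 3 = 5.

5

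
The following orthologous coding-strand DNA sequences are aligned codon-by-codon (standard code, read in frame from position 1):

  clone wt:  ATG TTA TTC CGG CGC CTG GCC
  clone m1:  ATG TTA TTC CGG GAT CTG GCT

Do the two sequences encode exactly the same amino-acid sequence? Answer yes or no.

no

Codon 1: ATG Met / ATG Met — identical.
Codon 2: TTA Leu / TTA Leu — identical.
Codon 3: TTC Phe / TTC Phe — identical.
Codon 4: CGG Arg / CGG Arg — identical.
Codon 5: CGC Arg / GAT Asp — nonsynonymous.
Codon 6: CTG Leu / CTG Leu — identical.
Codon 7: GCC Ala / GCT Ala — synonymous.
Nonsynonymous differences: 1 → different protein.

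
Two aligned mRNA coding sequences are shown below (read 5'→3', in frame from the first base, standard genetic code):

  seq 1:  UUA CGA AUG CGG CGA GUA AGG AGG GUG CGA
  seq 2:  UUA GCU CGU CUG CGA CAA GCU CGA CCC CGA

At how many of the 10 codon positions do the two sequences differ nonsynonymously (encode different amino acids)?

Codon 1: UUA Leu / UUA Leu — identical.
Codon 2: CGA Arg / GCU Ala — nonsynonymous.
Codon 3: AUG Met / CGU Arg — nonsynonymous.
Codon 4: CGG Arg / CUG Leu — nonsynonymous.
Codon 5: CGA Arg / CGA Arg — identical.
Codon 6: GUA Val / CAA Gln — nonsynonymous.
Codon 7: AGG Arg / GCU Ala — nonsynonymous.
Codon 8: AGG Arg / CGA Arg — synonymous.
Codon 9: GUG Val / CCC Pro — nonsynonymous.
Codon 10: CGA Arg / CGA Arg — identical.
Nonsynonymous differences: 6.

6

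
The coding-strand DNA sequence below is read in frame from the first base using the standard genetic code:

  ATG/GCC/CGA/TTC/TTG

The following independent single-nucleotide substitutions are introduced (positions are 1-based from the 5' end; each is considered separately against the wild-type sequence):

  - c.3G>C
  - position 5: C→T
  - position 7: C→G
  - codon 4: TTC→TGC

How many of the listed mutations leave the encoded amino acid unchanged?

Codon 1: ATG (Met) → ATC (Ile) — missense.
Codon 2: GCC (Ala) → GTC (Val) — missense.
Codon 3: CGA (Arg) → GGA (Gly) — missense.
Codon 4: TTC (Phe) → TGC (Cys) — missense.
Synonymous: 0 of 4.

0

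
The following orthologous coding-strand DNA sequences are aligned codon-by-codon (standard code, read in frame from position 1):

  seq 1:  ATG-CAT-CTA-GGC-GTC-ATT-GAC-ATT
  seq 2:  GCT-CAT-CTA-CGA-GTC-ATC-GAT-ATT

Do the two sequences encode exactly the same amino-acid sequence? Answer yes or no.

no

Codon 1: ATG Met / GCT Ala — nonsynonymous.
Codon 2: CAT His / CAT His — identical.
Codon 3: CTA Leu / CTA Leu — identical.
Codon 4: GGC Gly / CGA Arg — nonsynonymous.
Codon 5: GTC Val / GTC Val — identical.
Codon 6: ATT Ile / ATC Ile — synonymous.
Codon 7: GAC Asp / GAT Asp — synonymous.
Codon 8: ATT Ile / ATT Ile — identical.
Nonsynonymous differences: 2 → different protein.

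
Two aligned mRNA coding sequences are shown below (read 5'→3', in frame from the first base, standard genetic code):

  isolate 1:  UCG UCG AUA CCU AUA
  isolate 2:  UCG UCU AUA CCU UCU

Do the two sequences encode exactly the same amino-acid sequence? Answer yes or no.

Codon 1: UCG Ser / UCG Ser — identical.
Codon 2: UCG Ser / UCU Ser — synonymous.
Codon 3: AUA Ile / AUA Ile — identical.
Codon 4: CCU Pro / CCU Pro — identical.
Codon 5: AUA Ile / UCU Ser — nonsynonymous.
Nonsynonymous differences: 1 → different protein.

no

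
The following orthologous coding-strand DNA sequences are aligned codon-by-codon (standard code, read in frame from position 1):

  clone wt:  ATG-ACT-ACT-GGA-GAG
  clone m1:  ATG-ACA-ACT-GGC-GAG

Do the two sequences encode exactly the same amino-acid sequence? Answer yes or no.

yes

Codon 1: ATG Met / ATG Met — identical.
Codon 2: ACT Thr / ACA Thr — synonymous.
Codon 3: ACT Thr / ACT Thr — identical.
Codon 4: GGA Gly / GGC Gly — synonymous.
Codon 5: GAG Glu / GAG Glu — identical.
Nonsynonymous differences: 0 → same protein.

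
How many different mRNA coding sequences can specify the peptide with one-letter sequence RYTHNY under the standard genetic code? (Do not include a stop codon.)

Arg: 6 codons.
Tyr: 2 codons.
Thr: 4 codons.
His: 2 codons.
Asn: 2 codons.
Tyr: 2 codons.
6 × 2 × 4 × 2 × 2 × 2 = 384.

384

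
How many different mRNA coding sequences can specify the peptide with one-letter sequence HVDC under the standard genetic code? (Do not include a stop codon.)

32

His: 2 codons.
Val: 4 codons.
Asp: 2 codons.
Cys: 2 codons.
2 × 4 × 2 × 2 = 32.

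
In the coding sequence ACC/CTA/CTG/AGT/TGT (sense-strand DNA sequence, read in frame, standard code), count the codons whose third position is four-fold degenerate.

3

Codon 1 ACC (Thr): third position 4-fold.
Codon 2 CTA (Leu): third position 4-fold.
Codon 3 CTG (Leu): third position 4-fold.
Codon 4 AGT (Ser): third position 2-fold.
Codon 5 TGT (Cys): third position 2-fold.
Four-fold degenerate third positions: 3.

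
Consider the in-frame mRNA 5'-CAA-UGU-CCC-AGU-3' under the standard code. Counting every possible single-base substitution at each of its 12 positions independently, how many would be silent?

6

Codon 1 (CAA, Gln): 1 synonymous substitution.
Codon 2 (UGU, Cys): 1 synonymous substitution.
Codon 3 (CCC, Pro): 3 synonymous substitutions.
Codon 4 (AGU, Ser): 1 synonymous substitution.
Total: 1 + 1 + 3 + 1 = 6.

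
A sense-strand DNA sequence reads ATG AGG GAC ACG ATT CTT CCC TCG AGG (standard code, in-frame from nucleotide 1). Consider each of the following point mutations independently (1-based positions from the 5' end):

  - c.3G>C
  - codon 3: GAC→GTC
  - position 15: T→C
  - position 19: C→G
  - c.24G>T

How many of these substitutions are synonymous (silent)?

Codon 1: ATG (Met) → ATC (Ile) — missense.
Codon 3: GAC (Asp) → GTC (Val) — missense.
Codon 5: ATT (Ile) → ATC (Ile) — synonymous.
Codon 7: CCC (Pro) → GCC (Ala) — missense.
Codon 8: TCG (Ser) → TCT (Ser) — synonymous.
Synonymous: 2 of 5.

2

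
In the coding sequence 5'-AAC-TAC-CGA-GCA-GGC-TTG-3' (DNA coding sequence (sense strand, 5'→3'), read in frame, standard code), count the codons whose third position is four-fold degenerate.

3

Codon 1 AAC (Asn): third position 2-fold.
Codon 2 TAC (Tyr): third position 2-fold.
Codon 3 CGA (Arg): third position 4-fold.
Codon 4 GCA (Ala): third position 4-fold.
Codon 5 GGC (Gly): third position 4-fold.
Codon 6 TTG (Leu): third position 2-fold.
Four-fold degenerate third positions: 3.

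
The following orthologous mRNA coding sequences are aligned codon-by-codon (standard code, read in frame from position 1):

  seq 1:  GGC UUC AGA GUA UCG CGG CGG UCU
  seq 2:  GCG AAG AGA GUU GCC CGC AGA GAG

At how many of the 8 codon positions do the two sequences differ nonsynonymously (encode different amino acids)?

Codon 1: GGC Gly / GCG Ala — nonsynonymous.
Codon 2: UUC Phe / AAG Lys — nonsynonymous.
Codon 3: AGA Arg / AGA Arg — identical.
Codon 4: GUA Val / GUU Val — synonymous.
Codon 5: UCG Ser / GCC Ala — nonsynonymous.
Codon 6: CGG Arg / CGC Arg — synonymous.
Codon 7: CGG Arg / AGA Arg — synonymous.
Codon 8: UCU Ser / GAG Glu — nonsynonymous.
Nonsynonymous differences: 4.

4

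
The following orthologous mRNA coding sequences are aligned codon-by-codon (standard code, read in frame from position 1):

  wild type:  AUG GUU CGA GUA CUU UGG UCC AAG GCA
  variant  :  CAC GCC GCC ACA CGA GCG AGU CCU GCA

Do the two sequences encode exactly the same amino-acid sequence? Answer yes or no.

no

Codon 1: AUG Met / CAC His — nonsynonymous.
Codon 2: GUU Val / GCC Ala — nonsynonymous.
Codon 3: CGA Arg / GCC Ala — nonsynonymous.
Codon 4: GUA Val / ACA Thr — nonsynonymous.
Codon 5: CUU Leu / CGA Arg — nonsynonymous.
Codon 6: UGG Trp / GCG Ala — nonsynonymous.
Codon 7: UCC Ser / AGU Ser — synonymous.
Codon 8: AAG Lys / CCU Pro — nonsynonymous.
Codon 9: GCA Ala / GCA Ala — identical.
Nonsynonymous differences: 7 → different protein.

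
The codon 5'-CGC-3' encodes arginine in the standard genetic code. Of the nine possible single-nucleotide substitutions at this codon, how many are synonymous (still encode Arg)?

Position 1: none → 0 synonymous.
Position 2: none → 0 synonymous.
Position 3: CGT, CGA, CGG → 3 synonymous.
Total: 0 + 0 + 3 = 3.

3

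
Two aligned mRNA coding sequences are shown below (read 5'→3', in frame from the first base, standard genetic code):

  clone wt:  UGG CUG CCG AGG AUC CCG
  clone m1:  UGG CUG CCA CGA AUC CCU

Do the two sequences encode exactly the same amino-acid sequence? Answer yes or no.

Codon 1: UGG Trp / UGG Trp — identical.
Codon 2: CUG Leu / CUG Leu — identical.
Codon 3: CCG Pro / CCA Pro — synonymous.
Codon 4: AGG Arg / CGA Arg — synonymous.
Codon 5: AUC Ile / AUC Ile — identical.
Codon 6: CCG Pro / CCU Pro — synonymous.
Nonsynonymous differences: 0 → same protein.

yes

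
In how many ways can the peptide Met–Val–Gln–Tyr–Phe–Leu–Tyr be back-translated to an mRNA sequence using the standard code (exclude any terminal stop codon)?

Met: 1 codon.
Val: 4 codons.
Gln: 2 codons.
Tyr: 2 codons.
Phe: 2 codons.
Leu: 6 codons.
Tyr: 2 codons.
1 × 4 × 2 × 2 × 2 × 6 × 2 = 384.

384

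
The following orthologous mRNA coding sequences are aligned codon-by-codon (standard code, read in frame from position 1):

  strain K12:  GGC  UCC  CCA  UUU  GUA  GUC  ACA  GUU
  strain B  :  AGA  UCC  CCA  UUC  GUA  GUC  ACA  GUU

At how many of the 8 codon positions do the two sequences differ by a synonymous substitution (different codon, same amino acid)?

Codon 1: GGC Gly / AGA Arg — nonsynonymous.
Codon 2: UCC Ser / UCC Ser — identical.
Codon 3: CCA Pro / CCA Pro — identical.
Codon 4: UUU Phe / UUC Phe — synonymous.
Codon 5: GUA Val / GUA Val — identical.
Codon 6: GUC Val / GUC Val — identical.
Codon 7: ACA Thr / ACA Thr — identical.
Codon 8: GUU Val / GUU Val — identical.
Synonymous differences: 1.

1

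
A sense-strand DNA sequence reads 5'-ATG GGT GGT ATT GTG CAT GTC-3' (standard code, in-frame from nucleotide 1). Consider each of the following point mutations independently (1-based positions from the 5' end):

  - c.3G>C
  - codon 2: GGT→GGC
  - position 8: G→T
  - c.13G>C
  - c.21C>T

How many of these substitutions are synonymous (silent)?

Codon 1: ATG (Met) → ATC (Ile) — missense.
Codon 2: GGT (Gly) → GGC (Gly) — synonymous.
Codon 3: GGT (Gly) → GTT (Val) — missense.
Codon 5: GTG (Val) → CTG (Leu) — missense.
Codon 7: GTC (Val) → GTT (Val) — synonymous.
Synonymous: 2 of 5.

2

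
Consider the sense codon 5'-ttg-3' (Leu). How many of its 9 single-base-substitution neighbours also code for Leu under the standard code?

2

Position 1: CTG → 1 synonymous.
Position 2: none → 0 synonymous.
Position 3: TTA → 1 synonymous.
Total: 1 + 0 + 1 = 2.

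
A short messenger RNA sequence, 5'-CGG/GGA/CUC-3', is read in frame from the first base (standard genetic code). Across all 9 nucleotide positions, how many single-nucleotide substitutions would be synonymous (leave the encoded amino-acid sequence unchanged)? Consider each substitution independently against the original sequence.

Codon 1 (CGG, Arg): 4 synonymous substitutions.
Codon 2 (GGA, Gly): 3 synonymous substitutions.
Codon 3 (CUC, Leu): 3 synonymous substitutions.
Total: 4 + 3 + 3 = 10.

10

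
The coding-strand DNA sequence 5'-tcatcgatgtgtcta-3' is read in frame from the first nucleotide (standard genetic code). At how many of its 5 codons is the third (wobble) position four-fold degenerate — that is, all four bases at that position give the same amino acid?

3

Codon 1 TCA (Ser): third position 4-fold.
Codon 2 TCG (Ser): third position 4-fold.
Codon 3 ATG (Met): third position 1-fold.
Codon 4 TGT (Cys): third position 2-fold.
Codon 5 CTA (Leu): third position 4-fold.
Four-fold degenerate third positions: 3.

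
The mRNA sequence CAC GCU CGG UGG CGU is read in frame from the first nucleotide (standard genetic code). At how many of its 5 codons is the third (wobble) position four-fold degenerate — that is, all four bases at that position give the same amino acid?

3

Codon 1 CAC (His): third position 2-fold.
Codon 2 GCU (Ala): third position 4-fold.
Codon 3 CGG (Arg): third position 4-fold.
Codon 4 UGG (Trp): third position 1-fold.
Codon 5 CGU (Arg): third position 4-fold.
Four-fold degenerate third positions: 3.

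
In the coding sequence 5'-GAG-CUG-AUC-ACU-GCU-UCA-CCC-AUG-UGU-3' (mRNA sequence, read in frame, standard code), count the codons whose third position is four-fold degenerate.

5

Codon 1 GAG (Glu): third position 2-fold.
Codon 2 CUG (Leu): third position 4-fold.
Codon 3 AUC (Ile): third position 3-fold.
Codon 4 ACU (Thr): third position 4-fold.
Codon 5 GCU (Ala): third position 4-fold.
Codon 6 UCA (Ser): third position 4-fold.
Codon 7 CCC (Pro): third position 4-fold.
Codon 8 AUG (Met): third position 1-fold.
Codon 9 UGU (Cys): third position 2-fold.
Four-fold degenerate third positions: 5.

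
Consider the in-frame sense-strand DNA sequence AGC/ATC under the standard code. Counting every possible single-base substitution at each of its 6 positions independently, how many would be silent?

Codon 1 (AGC, Ser): 1 synonymous substitution.
Codon 2 (ATC, Ile): 2 synonymous substitutions.
Total: 1 + 2 = 3.

3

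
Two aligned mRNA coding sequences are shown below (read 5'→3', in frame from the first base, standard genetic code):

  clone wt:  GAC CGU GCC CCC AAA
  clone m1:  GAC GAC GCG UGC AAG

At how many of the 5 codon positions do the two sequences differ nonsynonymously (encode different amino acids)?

2

Codon 1: GAC Asp / GAC Asp — identical.
Codon 2: CGU Arg / GAC Asp — nonsynonymous.
Codon 3: GCC Ala / GCG Ala — synonymous.
Codon 4: CCC Pro / UGC Cys — nonsynonymous.
Codon 5: AAA Lys / AAG Lys — synonymous.
Nonsynonymous differences: 2.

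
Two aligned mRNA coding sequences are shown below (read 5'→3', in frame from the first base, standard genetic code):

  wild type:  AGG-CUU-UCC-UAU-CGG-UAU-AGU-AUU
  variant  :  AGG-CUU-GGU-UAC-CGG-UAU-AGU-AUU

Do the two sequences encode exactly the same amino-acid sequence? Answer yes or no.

no

Codon 1: AGG Arg / AGG Arg — identical.
Codon 2: CUU Leu / CUU Leu — identical.
Codon 3: UCC Ser / GGU Gly — nonsynonymous.
Codon 4: UAU Tyr / UAC Tyr — synonymous.
Codon 5: CGG Arg / CGG Arg — identical.
Codon 6: UAU Tyr / UAU Tyr — identical.
Codon 7: AGU Ser / AGU Ser — identical.
Codon 8: AUU Ile / AUU Ile — identical.
Nonsynonymous differences: 1 → different protein.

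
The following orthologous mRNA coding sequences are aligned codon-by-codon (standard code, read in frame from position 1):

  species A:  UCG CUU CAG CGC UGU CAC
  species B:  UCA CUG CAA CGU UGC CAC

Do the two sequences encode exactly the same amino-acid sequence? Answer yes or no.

Codon 1: UCG Ser / UCA Ser — synonymous.
Codon 2: CUU Leu / CUG Leu — synonymous.
Codon 3: CAG Gln / CAA Gln — synonymous.
Codon 4: CGC Arg / CGU Arg — synonymous.
Codon 5: UGU Cys / UGC Cys — synonymous.
Codon 6: CAC His / CAC His — identical.
Nonsynonymous differences: 0 → same protein.

yes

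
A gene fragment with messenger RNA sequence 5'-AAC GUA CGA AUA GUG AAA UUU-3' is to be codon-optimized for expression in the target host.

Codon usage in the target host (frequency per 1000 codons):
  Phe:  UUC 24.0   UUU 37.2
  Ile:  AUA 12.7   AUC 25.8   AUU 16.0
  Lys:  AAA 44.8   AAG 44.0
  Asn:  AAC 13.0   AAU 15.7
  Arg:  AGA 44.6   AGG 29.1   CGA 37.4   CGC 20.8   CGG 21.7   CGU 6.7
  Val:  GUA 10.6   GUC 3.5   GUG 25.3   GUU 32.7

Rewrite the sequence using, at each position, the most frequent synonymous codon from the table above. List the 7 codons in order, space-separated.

Codon 1 (Asn): best is AAU at 15.7.
Codon 2 (Val): best is GUU at 32.7.
Codon 3 (Arg): best is AGA at 44.6.
Codon 4 (Ile): best is AUC at 25.8.
Codon 5 (Val): best is GUU at 32.7.
Codon 6 (Lys): best is AAA at 44.8.
Codon 7 (Phe): best is UUU at 37.2.

AAU GUU AGA AUC GUU AAA UUU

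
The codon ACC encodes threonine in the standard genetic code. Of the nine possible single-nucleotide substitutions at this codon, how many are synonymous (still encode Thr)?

Position 1: none → 0 synonymous.
Position 2: none → 0 synonymous.
Position 3: ACU, ACA, ACG → 3 synonymous.
Total: 0 + 0 + 3 = 3.

3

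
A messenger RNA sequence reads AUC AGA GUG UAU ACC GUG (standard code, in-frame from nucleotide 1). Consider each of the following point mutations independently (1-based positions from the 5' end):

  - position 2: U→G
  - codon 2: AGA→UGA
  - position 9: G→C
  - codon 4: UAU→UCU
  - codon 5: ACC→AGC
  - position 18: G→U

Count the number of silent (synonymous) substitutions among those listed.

Codon 1: AUC (Ile) → AGC (Ser) — missense.
Codon 2: AGA (Arg) → UGA (Stop) — nonsense.
Codon 3: GUG (Val) → GUC (Val) — synonymous.
Codon 4: UAU (Tyr) → UCU (Ser) — missense.
Codon 5: ACC (Thr) → AGC (Ser) — missense.
Codon 6: GUG (Val) → GUU (Val) — synonymous.
Synonymous: 2 of 6.

2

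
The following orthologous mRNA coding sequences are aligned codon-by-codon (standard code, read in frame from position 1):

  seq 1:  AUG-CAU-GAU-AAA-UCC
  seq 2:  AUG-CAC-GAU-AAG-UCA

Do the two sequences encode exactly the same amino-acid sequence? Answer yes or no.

Codon 1: AUG Met / AUG Met — identical.
Codon 2: CAU His / CAC His — synonymous.
Codon 3: GAU Asp / GAU Asp — identical.
Codon 4: AAA Lys / AAG Lys — synonymous.
Codon 5: UCC Ser / UCA Ser — synonymous.
Nonsynonymous differences: 0 → same protein.

yes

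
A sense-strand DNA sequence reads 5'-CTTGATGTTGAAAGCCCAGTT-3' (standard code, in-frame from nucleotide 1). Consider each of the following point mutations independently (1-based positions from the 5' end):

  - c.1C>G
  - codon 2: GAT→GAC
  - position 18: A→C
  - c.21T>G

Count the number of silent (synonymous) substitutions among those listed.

Codon 1: CTT (Leu) → GTT (Val) — missense.
Codon 2: GAT (Asp) → GAC (Asp) — synonymous.
Codon 6: CCA (Pro) → CCC (Pro) — synonymous.
Codon 7: GTT (Val) → GTG (Val) — synonymous.
Synonymous: 3 of 4.

3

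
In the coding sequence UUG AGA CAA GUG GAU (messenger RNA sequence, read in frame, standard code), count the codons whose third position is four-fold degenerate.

Codon 1 UUG (Leu): third position 2-fold.
Codon 2 AGA (Arg): third position 2-fold.
Codon 3 CAA (Gln): third position 2-fold.
Codon 4 GUG (Val): third position 4-fold.
Codon 5 GAU (Asp): third position 2-fold.
Four-fold degenerate third positions: 1.

1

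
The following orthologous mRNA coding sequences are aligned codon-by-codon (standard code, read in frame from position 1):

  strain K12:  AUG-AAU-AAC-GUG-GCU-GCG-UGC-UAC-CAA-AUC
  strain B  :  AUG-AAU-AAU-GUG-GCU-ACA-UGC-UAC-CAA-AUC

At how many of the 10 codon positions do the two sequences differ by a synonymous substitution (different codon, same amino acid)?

1

Codon 1: AUG Met / AUG Met — identical.
Codon 2: AAU Asn / AAU Asn — identical.
Codon 3: AAC Asn / AAU Asn — synonymous.
Codon 4: GUG Val / GUG Val — identical.
Codon 5: GCU Ala / GCU Ala — identical.
Codon 6: GCG Ala / ACA Thr — nonsynonymous.
Codon 7: UGC Cys / UGC Cys — identical.
Codon 8: UAC Tyr / UAC Tyr — identical.
Codon 9: CAA Gln / CAA Gln — identical.
Codon 10: AUC Ile / AUC Ile — identical.
Synonymous differences: 1.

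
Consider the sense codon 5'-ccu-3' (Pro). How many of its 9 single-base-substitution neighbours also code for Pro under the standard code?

3

Position 1: none → 0 synonymous.
Position 2: none → 0 synonymous.
Position 3: CCC, CCA, CCG → 3 synonymous.
Total: 0 + 0 + 3 = 3.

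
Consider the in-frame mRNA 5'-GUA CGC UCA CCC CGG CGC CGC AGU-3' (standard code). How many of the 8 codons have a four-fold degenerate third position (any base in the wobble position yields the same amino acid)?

Codon 1 GUA (Val): third position 4-fold.
Codon 2 CGC (Arg): third position 4-fold.
Codon 3 UCA (Ser): third position 4-fold.
Codon 4 CCC (Pro): third position 4-fold.
Codon 5 CGG (Arg): third position 4-fold.
Codon 6 CGC (Arg): third position 4-fold.
Codon 7 CGC (Arg): third position 4-fold.
Codon 8 AGU (Ser): third position 2-fold.
Four-fold degenerate third positions: 7.

7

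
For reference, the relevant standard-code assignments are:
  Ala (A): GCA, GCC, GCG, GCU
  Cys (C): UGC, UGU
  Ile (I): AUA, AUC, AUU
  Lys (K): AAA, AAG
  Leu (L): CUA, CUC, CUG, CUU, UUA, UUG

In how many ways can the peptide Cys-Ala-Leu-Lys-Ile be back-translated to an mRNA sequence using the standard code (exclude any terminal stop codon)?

288

Cys: 2 codons.
Ala: 4 codons.
Leu: 6 codons.
Lys: 2 codons.
Ile: 3 codons.
2 × 4 × 6 × 2 × 3 = 288.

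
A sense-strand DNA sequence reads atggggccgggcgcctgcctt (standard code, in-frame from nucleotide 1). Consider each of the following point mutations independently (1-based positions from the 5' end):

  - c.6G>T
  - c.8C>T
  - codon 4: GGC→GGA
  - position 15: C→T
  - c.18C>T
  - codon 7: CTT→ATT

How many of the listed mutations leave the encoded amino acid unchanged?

4

Codon 2: GGG (Gly) → GGT (Gly) — synonymous.
Codon 3: CCG (Pro) → CTG (Leu) — missense.
Codon 4: GGC (Gly) → GGA (Gly) — synonymous.
Codon 5: GCC (Ala) → GCT (Ala) — synonymous.
Codon 6: TGC (Cys) → TGT (Cys) — synonymous.
Codon 7: CTT (Leu) → ATT (Ile) — missense.
Synonymous: 4 of 6.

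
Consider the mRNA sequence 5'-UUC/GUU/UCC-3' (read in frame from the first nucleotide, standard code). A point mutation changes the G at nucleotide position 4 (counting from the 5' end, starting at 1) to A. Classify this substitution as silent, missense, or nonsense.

Position 4 falls in codon 2: GUU → Val.
After the substitution the codon is AUU → Ile.
Val ≠ Ile, so this is a missense mutation.

missense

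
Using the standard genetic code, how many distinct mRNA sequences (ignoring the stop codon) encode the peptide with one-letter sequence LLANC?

Leu: 6 codons.
Leu: 6 codons.
Ala: 4 codons.
Asn: 2 codons.
Cys: 2 codons.
6 × 6 × 4 × 2 × 2 = 576.

576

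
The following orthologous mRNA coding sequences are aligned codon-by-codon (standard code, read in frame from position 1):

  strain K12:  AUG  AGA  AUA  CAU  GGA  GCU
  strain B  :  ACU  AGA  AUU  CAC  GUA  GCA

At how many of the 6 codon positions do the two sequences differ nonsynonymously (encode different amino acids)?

2

Codon 1: AUG Met / ACU Thr — nonsynonymous.
Codon 2: AGA Arg / AGA Arg — identical.
Codon 3: AUA Ile / AUU Ile — synonymous.
Codon 4: CAU His / CAC His — synonymous.
Codon 5: GGA Gly / GUA Val — nonsynonymous.
Codon 6: GCU Ala / GCA Ala — synonymous.
Nonsynonymous differences: 2.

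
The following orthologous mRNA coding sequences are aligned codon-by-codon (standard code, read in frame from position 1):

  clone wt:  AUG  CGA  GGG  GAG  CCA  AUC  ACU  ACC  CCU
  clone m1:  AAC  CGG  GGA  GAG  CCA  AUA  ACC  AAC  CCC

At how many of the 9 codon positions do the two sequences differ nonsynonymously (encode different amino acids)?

2

Codon 1: AUG Met / AAC Asn — nonsynonymous.
Codon 2: CGA Arg / CGG Arg — synonymous.
Codon 3: GGG Gly / GGA Gly — synonymous.
Codon 4: GAG Glu / GAG Glu — identical.
Codon 5: CCA Pro / CCA Pro — identical.
Codon 6: AUC Ile / AUA Ile — synonymous.
Codon 7: ACU Thr / ACC Thr — synonymous.
Codon 8: ACC Thr / AAC Asn — nonsynonymous.
Codon 9: CCU Pro / CCC Pro — synonymous.
Nonsynonymous differences: 2.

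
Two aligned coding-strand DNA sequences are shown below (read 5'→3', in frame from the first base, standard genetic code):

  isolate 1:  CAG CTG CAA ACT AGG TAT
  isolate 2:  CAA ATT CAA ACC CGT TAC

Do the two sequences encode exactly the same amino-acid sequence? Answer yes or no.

Codon 1: CAG Gln / CAA Gln — synonymous.
Codon 2: CTG Leu / ATT Ile — nonsynonymous.
Codon 3: CAA Gln / CAA Gln — identical.
Codon 4: ACT Thr / ACC Thr — synonymous.
Codon 5: AGG Arg / CGT Arg — synonymous.
Codon 6: TAT Tyr / TAC Tyr — synonymous.
Nonsynonymous differences: 1 → different protein.

no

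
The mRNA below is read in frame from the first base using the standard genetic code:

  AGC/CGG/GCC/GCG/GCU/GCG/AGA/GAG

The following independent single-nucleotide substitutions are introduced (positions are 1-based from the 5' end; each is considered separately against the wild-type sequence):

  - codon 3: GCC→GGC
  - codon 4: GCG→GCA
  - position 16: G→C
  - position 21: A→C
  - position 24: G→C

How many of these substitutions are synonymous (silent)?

Codon 3: GCC (Ala) → GGC (Gly) — missense.
Codon 4: GCG (Ala) → GCA (Ala) — synonymous.
Codon 6: GCG (Ala) → CCG (Pro) — missense.
Codon 7: AGA (Arg) → AGC (Ser) — missense.
Codon 8: GAG (Glu) → GAC (Asp) — missense.
Synonymous: 1 of 5.

1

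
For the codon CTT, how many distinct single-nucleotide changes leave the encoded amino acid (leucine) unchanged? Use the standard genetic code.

Position 1: none → 0 synonymous.
Position 2: none → 0 synonymous.
Position 3: CTC, CTA, CTG → 3 synonymous.
Total: 0 + 0 + 3 = 3.

3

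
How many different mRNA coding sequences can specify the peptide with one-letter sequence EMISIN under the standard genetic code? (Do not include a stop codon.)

Glu: 2 codons.
Met: 1 codon.
Ile: 3 codons.
Ser: 6 codons.
Ile: 3 codons.
Asn: 2 codons.
2 × 1 × 3 × 6 × 3 × 2 = 216.

216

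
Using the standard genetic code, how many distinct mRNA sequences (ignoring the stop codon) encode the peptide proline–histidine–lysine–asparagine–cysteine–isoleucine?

192

Pro: 4 codons.
His: 2 codons.
Lys: 2 codons.
Asn: 2 codons.
Cys: 2 codons.
Ile: 3 codons.
4 × 2 × 2 × 2 × 2 × 3 = 192.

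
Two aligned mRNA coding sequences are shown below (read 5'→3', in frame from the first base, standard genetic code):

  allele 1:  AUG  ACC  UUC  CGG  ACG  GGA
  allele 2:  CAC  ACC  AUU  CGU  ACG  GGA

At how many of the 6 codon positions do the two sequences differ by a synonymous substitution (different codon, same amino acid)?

1

Codon 1: AUG Met / CAC His — nonsynonymous.
Codon 2: ACC Thr / ACC Thr — identical.
Codon 3: UUC Phe / AUU Ile — nonsynonymous.
Codon 4: CGG Arg / CGU Arg — synonymous.
Codon 5: ACG Thr / ACG Thr — identical.
Codon 6: GGA Gly / GGA Gly — identical.
Synonymous differences: 1.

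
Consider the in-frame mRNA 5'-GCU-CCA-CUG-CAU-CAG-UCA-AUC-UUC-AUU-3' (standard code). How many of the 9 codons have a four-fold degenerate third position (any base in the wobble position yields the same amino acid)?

4

Codon 1 GCU (Ala): third position 4-fold.
Codon 2 CCA (Pro): third position 4-fold.
Codon 3 CUG (Leu): third position 4-fold.
Codon 4 CAU (His): third position 2-fold.
Codon 5 CAG (Gln): third position 2-fold.
Codon 6 UCA (Ser): third position 4-fold.
Codon 7 AUC (Ile): third position 3-fold.
Codon 8 UUC (Phe): third position 2-fold.
Codon 9 AUU (Ile): third position 3-fold.
Four-fold degenerate third positions: 4.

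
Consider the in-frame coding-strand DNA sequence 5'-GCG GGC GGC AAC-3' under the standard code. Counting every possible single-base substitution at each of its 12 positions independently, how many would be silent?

10

Codon 1 (GCG, Ala): 3 synonymous substitutions.
Codon 2 (GGC, Gly): 3 synonymous substitutions.
Codon 3 (GGC, Gly): 3 synonymous substitutions.
Codon 4 (AAC, Asn): 1 synonymous substitution.
Total: 3 + 3 + 3 + 1 = 10.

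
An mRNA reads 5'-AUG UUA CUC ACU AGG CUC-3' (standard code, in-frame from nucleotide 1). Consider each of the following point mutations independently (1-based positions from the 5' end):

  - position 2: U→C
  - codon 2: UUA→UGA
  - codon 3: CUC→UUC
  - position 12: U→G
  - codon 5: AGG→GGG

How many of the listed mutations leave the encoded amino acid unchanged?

Codon 1: AUG (Met) → ACG (Thr) — missense.
Codon 2: UUA (Leu) → UGA (Stop) — nonsense.
Codon 3: CUC (Leu) → UUC (Phe) — missense.
Codon 4: ACU (Thr) → ACG (Thr) — synonymous.
Codon 5: AGG (Arg) → GGG (Gly) — missense.
Synonymous: 1 of 5.

1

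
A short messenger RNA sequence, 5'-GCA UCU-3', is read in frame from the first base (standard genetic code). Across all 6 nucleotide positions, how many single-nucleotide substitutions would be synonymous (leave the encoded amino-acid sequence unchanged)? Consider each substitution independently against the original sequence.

6

Codon 1 (GCA, Ala): 3 synonymous substitutions.
Codon 2 (UCU, Ser): 3 synonymous substitutions.
Total: 3 + 3 = 6.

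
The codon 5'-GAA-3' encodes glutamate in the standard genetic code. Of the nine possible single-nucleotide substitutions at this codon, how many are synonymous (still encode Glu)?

1

Position 1: none → 0 synonymous.
Position 2: none → 0 synonymous.
Position 3: GAG → 1 synonymous.
Total: 0 + 0 + 1 = 1.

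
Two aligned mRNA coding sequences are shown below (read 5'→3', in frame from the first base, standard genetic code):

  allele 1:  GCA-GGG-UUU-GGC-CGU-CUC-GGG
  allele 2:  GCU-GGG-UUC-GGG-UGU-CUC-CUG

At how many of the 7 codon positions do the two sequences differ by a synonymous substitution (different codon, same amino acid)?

Codon 1: GCA Ala / GCU Ala — synonymous.
Codon 2: GGG Gly / GGG Gly — identical.
Codon 3: UUU Phe / UUC Phe — synonymous.
Codon 4: GGC Gly / GGG Gly — synonymous.
Codon 5: CGU Arg / UGU Cys — nonsynonymous.
Codon 6: CUC Leu / CUC Leu — identical.
Codon 7: GGG Gly / CUG Leu — nonsynonymous.
Synonymous differences: 3.

3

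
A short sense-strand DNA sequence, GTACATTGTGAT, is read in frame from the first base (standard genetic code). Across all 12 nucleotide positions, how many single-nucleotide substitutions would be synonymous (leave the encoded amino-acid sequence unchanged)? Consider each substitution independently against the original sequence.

Codon 1 (GTA, Val): 3 synonymous substitutions.
Codon 2 (CAT, His): 1 synonymous substitution.
Codon 3 (TGT, Cys): 1 synonymous substitution.
Codon 4 (GAT, Asp): 1 synonymous substitution.
Total: 3 + 1 + 1 + 1 = 6.

6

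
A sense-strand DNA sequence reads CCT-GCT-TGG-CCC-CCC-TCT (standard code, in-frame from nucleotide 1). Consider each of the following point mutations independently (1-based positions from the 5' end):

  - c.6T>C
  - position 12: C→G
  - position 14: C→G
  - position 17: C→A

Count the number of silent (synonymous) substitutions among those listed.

2

Codon 2: GCT (Ala) → GCC (Ala) — synonymous.
Codon 4: CCC (Pro) → CCG (Pro) — synonymous.
Codon 5: CCC (Pro) → CGC (Arg) — missense.
Codon 6: TCT (Ser) → TAT (Tyr) — missense.
Synonymous: 2 of 4.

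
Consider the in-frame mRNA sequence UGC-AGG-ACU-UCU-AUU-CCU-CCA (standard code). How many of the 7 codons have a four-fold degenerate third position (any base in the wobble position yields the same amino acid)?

Codon 1 UGC (Cys): third position 2-fold.
Codon 2 AGG (Arg): third position 2-fold.
Codon 3 ACU (Thr): third position 4-fold.
Codon 4 UCU (Ser): third position 4-fold.
Codon 5 AUU (Ile): third position 3-fold.
Codon 6 CCU (Pro): third position 4-fold.
Codon 7 CCA (Pro): third position 4-fold.
Four-fold degenerate third positions: 4.

4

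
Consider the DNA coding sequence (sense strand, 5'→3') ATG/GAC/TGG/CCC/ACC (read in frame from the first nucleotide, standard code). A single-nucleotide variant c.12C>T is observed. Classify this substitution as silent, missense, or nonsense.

silent

Position 12 falls in codon 4: CCC → Pro.
After the substitution the codon is CCT → Pro.
Both encode Pro, so the change is synonymous.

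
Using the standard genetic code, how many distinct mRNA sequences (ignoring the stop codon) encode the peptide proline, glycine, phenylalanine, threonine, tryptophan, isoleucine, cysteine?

Pro: 4 codons.
Gly: 4 codons.
Phe: 2 codons.
Thr: 4 codons.
Trp: 1 codon.
Ile: 3 codons.
Cys: 2 codons.
4 × 4 × 2 × 4 × 1 × 3 × 2 = 768.

768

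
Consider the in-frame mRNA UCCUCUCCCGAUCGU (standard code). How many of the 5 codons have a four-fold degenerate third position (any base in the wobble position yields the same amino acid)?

Codon 1 UCC (Ser): third position 4-fold.
Codon 2 UCU (Ser): third position 4-fold.
Codon 3 CCC (Pro): third position 4-fold.
Codon 4 GAU (Asp): third position 2-fold.
Codon 5 CGU (Arg): third position 4-fold.
Four-fold degenerate third positions: 4.

4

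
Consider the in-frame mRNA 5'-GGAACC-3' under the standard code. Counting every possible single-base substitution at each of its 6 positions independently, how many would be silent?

6

Codon 1 (GGA, Gly): 3 synonymous substitutions.
Codon 2 (ACC, Thr): 3 synonymous substitutions.
Total: 3 + 3 = 6.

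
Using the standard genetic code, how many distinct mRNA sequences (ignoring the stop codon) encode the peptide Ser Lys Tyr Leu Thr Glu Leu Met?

6912

Ser: 6 codons.
Lys: 2 codons.
Tyr: 2 codons.
Leu: 6 codons.
Thr: 4 codons.
Glu: 2 codons.
Leu: 6 codons.
Met: 1 codon.
6 × 2 × 2 × 6 × 4 × 2 × 6 × 1 = 6912.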